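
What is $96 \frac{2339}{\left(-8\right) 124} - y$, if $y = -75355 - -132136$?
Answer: $- \frac{1767228}{31} \approx -57007.0$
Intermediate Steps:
$y = 56781$ ($y = -75355 + 132136 = 56781$)
$96 \frac{2339}{\left(-8\right) 124} - y = 96 \frac{2339}{\left(-8\right) 124} - 56781 = 96 \frac{2339}{-992} - 56781 = 96 \cdot 2339 \left(- \frac{1}{992}\right) - 56781 = 96 \left(- \frac{2339}{992}\right) - 56781 = - \frac{7017}{31} - 56781 = - \frac{1767228}{31}$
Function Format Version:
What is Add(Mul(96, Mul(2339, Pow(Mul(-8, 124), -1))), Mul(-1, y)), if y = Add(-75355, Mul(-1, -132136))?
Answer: Rational(-1767228, 31) ≈ -57007.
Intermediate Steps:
y = 56781 (y = Add(-75355, 132136) = 56781)
Add(Mul(96, Mul(2339, Pow(Mul(-8, 124), -1))), Mul(-1, y)) = Add(Mul(96, Mul(2339, Pow(Mul(-8, 124), -1))), Mul(-1, 56781)) = Add(Mul(96, Mul(2339, Pow(-992, -1))), -56781) = Add(Mul(96, Mul(2339, Rational(-1, 992))), -56781) = Add(Mul(96, Rational(-2339, 992)), -56781) = Add(Rational(-7017, 31), -56781) = Rational(-1767228, 31)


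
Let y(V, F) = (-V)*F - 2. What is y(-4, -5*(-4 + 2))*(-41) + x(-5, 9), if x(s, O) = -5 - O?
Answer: -1572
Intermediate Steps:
y(V, F) = -2 - F*V (y(V, F) = -F*V - 2 = -2 - F*V)
y(-4, -5*(-4 + 2))*(-41) + x(-5, 9) = (-2 - 1*(-5*(-4 + 2))*(-4))*(-41) + (-5 - 1*9) = (-2 - 1*(-5*(-2))*(-4))*(-41) + (-5 - 9) = (-2 - 1*10*(-4))*(-41) - 14 = (-2 + 40)*(-41) - 14 = 38*(-41) - 14 = -1558 - 14 = -1572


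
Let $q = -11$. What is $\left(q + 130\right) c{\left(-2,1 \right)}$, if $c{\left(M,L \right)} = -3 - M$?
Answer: $-119$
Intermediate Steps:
$\left(q + 130\right) c{\left(-2,1 \right)} = \left(-11 + 130\right) \left(-3 - -2\right) = 119 \left(-3 + 2\right) = 119 \left(-1\right) = -119$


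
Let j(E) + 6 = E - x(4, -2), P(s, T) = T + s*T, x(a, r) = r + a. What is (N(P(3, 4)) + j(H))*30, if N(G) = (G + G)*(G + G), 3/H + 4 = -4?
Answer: 121875/4 ≈ 30469.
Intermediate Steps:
H = -3/8 (H = 3/(-4 - 4) = 3/(-8) = 3*(-⅛) = -3/8 ≈ -0.37500)
x(a, r) = a + r
P(s, T) = T + T*s
N(G) = 4*G² (N(G) = (2*G)*(2*G) = 4*G²)
j(E) = -8 + E (j(E) = -6 + (E - (4 - 2)) = -6 + (E - 1*2) = -6 + (E - 2) = -6 + (-2 + E) = -8 + E)
(N(P(3, 4)) + j(H))*30 = (4*(4*(1 + 3))² + (-8 - 3/8))*30 = (4*(4*4)² - 67/8)*30 = (4*16² - 67/8)*30 = (4*256 - 67/8)*30 = (1024 - 67/8)*30 = (8125/8)*30 = 121875/4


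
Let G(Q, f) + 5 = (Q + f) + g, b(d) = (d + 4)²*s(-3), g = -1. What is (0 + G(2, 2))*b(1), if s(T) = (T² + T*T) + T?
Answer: -750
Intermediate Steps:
s(T) = T + 2*T² (s(T) = (T² + T²) + T = 2*T² + T = T + 2*T²)
b(d) = 15*(4 + d)² (b(d) = (d + 4)²*(-3*(1 + 2*(-3))) = (4 + d)²*(-3*(1 - 6)) = (4 + d)²*(-3*(-5)) = (4 + d)²*15 = 15*(4 + d)²)
G(Q, f) = -6 + Q + f (G(Q, f) = -5 + ((Q + f) - 1) = -5 + (-1 + Q + f) = -6 + Q + f)
(0 + G(2, 2))*b(1) = (0 + (-6 + 2 + 2))*(15*(4 + 1)²) = (0 - 2)*(15*5²) = -30*25 = -2*375 = -750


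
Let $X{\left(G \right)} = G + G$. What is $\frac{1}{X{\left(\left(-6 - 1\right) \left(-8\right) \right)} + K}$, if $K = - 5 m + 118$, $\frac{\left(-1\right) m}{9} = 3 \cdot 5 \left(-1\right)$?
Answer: $- \frac{1}{445} \approx -0.0022472$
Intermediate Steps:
$m = 135$ ($m = - 9 \cdot 3 \cdot 5 \left(-1\right) = - 9 \cdot 15 \left(-1\right) = \left(-9\right) \left(-15\right) = 135$)
$X{\left(G \right)} = 2 G$
$K = -557$ ($K = \left(-5\right) 135 + 118 = -675 + 118 = -557$)
$\frac{1}{X{\left(\left(-6 - 1\right) \left(-8\right) \right)} + K} = \frac{1}{2 \left(-6 - 1\right) \left(-8\right) - 557} = \frac{1}{2 \left(\left(-7\right) \left(-8\right)\right) - 557} = \frac{1}{2 \cdot 56 - 557} = \frac{1}{112 - 557} = \frac{1}{-445} = - \frac{1}{445}$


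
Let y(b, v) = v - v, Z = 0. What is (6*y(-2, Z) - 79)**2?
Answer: 6241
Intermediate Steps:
y(b, v) = 0
(6*y(-2, Z) - 79)**2 = (6*0 - 79)**2 = (0 - 79)**2 = (-79)**2 = 6241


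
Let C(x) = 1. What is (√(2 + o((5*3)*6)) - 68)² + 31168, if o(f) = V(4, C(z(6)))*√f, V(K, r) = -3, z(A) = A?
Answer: 31168 + (68 - √(2 - 9*√10))² ≈ 35766.0 - 699.58*I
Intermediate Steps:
o(f) = -3*√f
(√(2 + o((5*3)*6)) - 68)² + 31168 = (√(2 - 3*√6*√15) - 68)² + 31168 = (√(2 - 3*3*√10) - 68)² + 31168 = (√(2 - 9*√10) - 68)² + 31168 = (-68 + √(2 - 9*√10))² + 31168 = 31168 + (-68 + √(2 - 9*√10))²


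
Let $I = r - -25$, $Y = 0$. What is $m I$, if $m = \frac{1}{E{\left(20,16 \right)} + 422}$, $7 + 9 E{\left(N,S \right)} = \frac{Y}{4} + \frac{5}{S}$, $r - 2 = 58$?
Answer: $\frac{12240}{60661} \approx 0.20178$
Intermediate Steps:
$r = 60$ ($r = 2 + 58 = 60$)
$I = 85$ ($I = 60 - -25 = 60 + 25 = 85$)
$E{\left(N,S \right)} = - \frac{7}{9} + \frac{5}{9 S}$ ($E{\left(N,S \right)} = - \frac{7}{9} + \frac{\frac{0}{4} + \frac{5}{S}}{9} = - \frac{7}{9} + \frac{0 \cdot \frac{1}{4} + \frac{5}{S}}{9} = - \frac{7}{9} + \frac{0 + \frac{5}{S}}{9} = - \frac{7}{9} + \frac{5 \frac{1}{S}}{9} = - \frac{7}{9} + \frac{5}{9 S}$)
$m = \frac{144}{60661}$ ($m = \frac{1}{\frac{5 - 112}{9 \cdot 16} + 422} = \frac{1}{\frac{1}{9} \cdot \frac{1}{16} \left(5 - 112\right) + 422} = \frac{1}{\frac{1}{9} \cdot \frac{1}{16} \left(-107\right) + 422} = \frac{1}{- \frac{107}{144} + 422} = \frac{1}{\frac{60661}{144}} = \frac{144}{60661} \approx 0.0023738$)
$m I = \frac{144}{60661} \cdot 85 = \frac{12240}{60661}$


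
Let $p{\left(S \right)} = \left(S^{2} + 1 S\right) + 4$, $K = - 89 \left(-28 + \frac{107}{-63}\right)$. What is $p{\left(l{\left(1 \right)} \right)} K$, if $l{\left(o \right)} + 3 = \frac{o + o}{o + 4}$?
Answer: $\frac{11323292}{525} \approx 21568.0$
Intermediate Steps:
$l{\left(o \right)} = -3 + \frac{2 o}{4 + o}$ ($l{\left(o \right)} = -3 + \frac{o + o}{o + 4} = -3 + \frac{2 o}{4 + o}$)
$K = \frac{166519}{63}$ ($K = - 89 \left(-28 + 107 \left(- \frac{1}{63}\right)\right) = - 89 \left(-28 - \frac{107}{63}\right) = \left(-89\right) \left(- \frac{1871}{63}\right) = \frac{166519}{63} \approx 2643.2$)
$p{\left(S \right)} = 4 + S + S^{2}$ ($p{\left(S \right)} = \left(S^{2} + S\right) + 4 = \left(S + S^{2}\right) + 4 = 4 + S + S^{2}$)
$p{\left(l{\left(1 \right)} \right)} K = \left(4 + \frac{-12 - 1}{4 + 1} + \left(\frac{-12 - 1}{4 + 1}\right)^{2}\right) \frac{166519}{63} = \left(4 + \frac{-12 - 1}{5} + \left(\frac{-12 - 1}{5}\right)^{2}\right) \frac{166519}{63} = \left(4 + \frac{1}{5} \left(-13\right) + \left(\frac{1}{5} \left(-13\right)\right)^{2}\right) \frac{166519}{63} = \left(4 - \frac{13}{5} + \left(- \frac{13}{5}\right)^{2}\right) \frac{166519}{63} = \left(4 - \frac{13}{5} + \frac{169}{25}\right) \frac{166519}{63} = \frac{204}{25} \cdot \frac{166519}{63} = \frac{11323292}{525}$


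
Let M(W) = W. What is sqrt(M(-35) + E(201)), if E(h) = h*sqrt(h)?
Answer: sqrt(-35 + 201*sqrt(201)) ≈ 53.053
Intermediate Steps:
E(h) = h**(3/2)
sqrt(M(-35) + E(201)) = sqrt(-35 + 201**(3/2)) = sqrt(-35 + 201*sqrt(201))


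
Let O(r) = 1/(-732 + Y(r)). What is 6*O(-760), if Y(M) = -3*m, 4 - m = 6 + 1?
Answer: -2/241 ≈ -0.0082988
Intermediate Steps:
m = -3 (m = 4 - (6 + 1) = 4 - 1*7 = 4 - 7 = -3)
Y(M) = 9 (Y(M) = -3*(-3) = 9)
O(r) = -1/723 (O(r) = 1/(-732 + 9) = 1/(-723) = -1/723)
6*O(-760) = 6*(-1/723) = -2/241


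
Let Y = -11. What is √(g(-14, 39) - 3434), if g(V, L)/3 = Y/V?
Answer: I*√672602/14 ≈ 58.58*I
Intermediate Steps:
g(V, L) = -33/V (g(V, L) = 3*(-11/V) = -33/V)
√(g(-14, 39) - 3434) = √(-33/(-14) - 3434) = √(-33*(-1/14) - 3434) = √(33/14 - 3434) = √(-48043/14) = I*√672602/14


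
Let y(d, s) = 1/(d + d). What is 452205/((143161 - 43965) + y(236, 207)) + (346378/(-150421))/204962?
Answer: 3290244065119434803/721751996582899013 ≈ 4.5587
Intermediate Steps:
y(d, s) = 1/(2*d)
452205/((143161 - 43965) + y(236, 207)) + (346378/(-150421))/204962 = 452205/((143161 - 43965) + (½)/236) + (346378/(-150421))/204962 = 452205/(99196 + (½)*(1/236)) + (346378*(-1/150421))*(1/204962) = 452205/(99196 + 1/472) - 346378/150421*1/204962 = 452205/(46820513/472) - 173189/15415294501 = 452205*(472/46820513) - 173189/15415294501 = 213440760/46820513 - 173189/15415294501 = 3290244065119434803/721751996582899013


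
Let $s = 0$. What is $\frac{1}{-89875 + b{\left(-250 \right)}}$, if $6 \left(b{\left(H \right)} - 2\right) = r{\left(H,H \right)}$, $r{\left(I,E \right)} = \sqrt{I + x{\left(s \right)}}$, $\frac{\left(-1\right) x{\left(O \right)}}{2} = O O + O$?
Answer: $- \frac{1617714}{145388810447} - \frac{15 i \sqrt{10}}{145388810447} \approx -1.1127 \cdot 10^{-5} - 3.2626 \cdot 10^{-10} i$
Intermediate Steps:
$x{\left(O \right)} = - 2 O - 2 O^{2}$ ($x{\left(O \right)} = - 2 \left(O O + O\right) = - 2 \left(O^{2} + O\right) = - 2 \left(O + O^{2}\right) = - 2 O - 2 O^{2}$)
$r{\left(I,E \right)} = \sqrt{I}$ ($r{\left(I,E \right)} = \sqrt{I - 0 \left(1 + 0\right)} = \sqrt{I - 0 \cdot 1} = \sqrt{I + 0} = \sqrt{I}$)
$b{\left(H \right)} = 2 + \frac{\sqrt{H}}{6}$
$\frac{1}{-89875 + b{\left(-250 \right)}} = \frac{1}{-89875 + \left(2 + \frac{\sqrt{-250}}{6}\right)} = \frac{1}{-89875 + \left(2 + \frac{5 i \sqrt{10}}{6}\right)} = \frac{1}{-89873 + \frac{5 i \sqrt{10}}{6}}$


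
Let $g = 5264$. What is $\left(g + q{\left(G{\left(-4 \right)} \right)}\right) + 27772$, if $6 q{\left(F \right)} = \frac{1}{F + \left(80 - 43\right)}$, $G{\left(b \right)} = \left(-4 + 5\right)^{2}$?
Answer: $\frac{7532209}{228} \approx 33036.0$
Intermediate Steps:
$G{\left(b \right)} = 1$ ($G{\left(b \right)} = 1^{2} = 1$)
$q{\left(F \right)} = \frac{1}{6 \left(37 + F\right)}$ ($q{\left(F \right)} = \frac{1}{6 \left(F + \left(80 - 43\right)\right)} = \frac{1}{6 \left(F + 37\right)} = \frac{1}{6 \left(37 + F\right)}$)
$\left(g + q{\left(G{\left(-4 \right)} \right)}\right) + 27772 = \left(5264 + \frac{1}{6 \left(37 + 1\right)}\right) + 27772 = \left(5264 + \frac{1}{6 \cdot 38}\right) + 27772 = \left(5264 + \frac{1}{6} \cdot \frac{1}{38}\right) + 27772 = \left(5264 + \frac{1}{228}\right) + 27772 = \frac{1200193}{228} + 27772 = \frac{7532209}{228}$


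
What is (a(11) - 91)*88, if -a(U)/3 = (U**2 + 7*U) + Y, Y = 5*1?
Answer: -61600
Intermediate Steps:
Y = 5
a(U) = -15 - 21*U - 3*U**2 (a(U) = -3*((U**2 + 7*U) + 5) = -3*(5 + U**2 + 7*U) = -15 - 21*U - 3*U**2)
(a(11) - 91)*88 = ((-15 - 21*11 - 3*11**2) - 91)*88 = ((-15 - 231 - 3*121) - 91)*88 = ((-15 - 231 - 363) - 91)*88 = (-609 - 91)*88 = -700*88 = -61600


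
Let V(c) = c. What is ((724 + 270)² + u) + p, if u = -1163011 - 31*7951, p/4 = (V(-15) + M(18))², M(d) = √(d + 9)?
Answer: -420448 - 360*√3 ≈ -4.2107e+5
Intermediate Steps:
M(d) = √(9 + d)
p = 4*(-15 + 3*√3)² (p = 4*(-15 + √(9 + 18))² = 4*(-15 + √27)² = 4*(-15 + 3*√3)² ≈ 384.46)
u = -1409492 (u = -1163011 - 1*246481 = -1163011 - 246481 = -1409492)
((724 + 270)² + u) + p = ((724 + 270)² - 1409492) + (1008 - 360*√3) = (994² - 1409492) + (1008 - 360*√3) = (988036 - 1409492) + (1008 - 360*√3) = -421456 + (1008 - 360*√3) = -420448 - 360*√3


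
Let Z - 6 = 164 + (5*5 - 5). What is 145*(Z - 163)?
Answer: 3915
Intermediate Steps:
Z = 190 (Z = 6 + (164 + (5*5 - 5)) = 6 + (164 + (25 - 5)) = 6 + (164 + 20) = 6 + 184 = 190)
145*(Z - 163) = 145*(190 - 163) = 145*27 = 3915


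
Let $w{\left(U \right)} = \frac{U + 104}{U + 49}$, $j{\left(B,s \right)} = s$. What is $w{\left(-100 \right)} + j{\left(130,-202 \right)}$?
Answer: $- \frac{10306}{51} \approx -202.08$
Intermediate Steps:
$w{\left(U \right)} = \frac{104 + U}{49 + U}$
$w{\left(-100 \right)} + j{\left(130,-202 \right)} = \frac{104 - 100}{49 - 100} - 202 = \frac{1}{-51} \cdot 4 - 202 = \left(- \frac{1}{51}\right) 4 - 202 = - \frac{4}{51} - 202 = - \frac{10306}{51}$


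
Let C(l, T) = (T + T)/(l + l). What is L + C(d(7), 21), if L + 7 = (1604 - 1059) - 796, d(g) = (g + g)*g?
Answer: -3609/14 ≈ -257.79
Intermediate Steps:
d(g) = 2*g**2 (d(g) = (2*g)*g = 2*g**2)
L = -258 (L = -7 + ((1604 - 1059) - 796) = -7 + (545 - 796) = -7 - 251 = -258)
C(l, T) = T/l (C(l, T) = (2*T)/((2*l)) = (2*T)*(1/(2*l)) = T/l)
L + C(d(7), 21) = -258 + 21/((2*7**2)) = -258 + 21/((2*49)) = -258 + 21/98 = -258 + 21*(1/98) = -258 + 3/14 = -3609/14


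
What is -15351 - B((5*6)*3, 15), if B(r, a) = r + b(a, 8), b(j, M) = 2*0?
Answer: -15441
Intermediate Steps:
b(j, M) = 0
B(r, a) = r (B(r, a) = r + 0 = r)
-15351 - B((5*6)*3, 15) = -15351 - 5*6*3 = -15351 - 30*3 = -15351 - 1*90 = -15351 - 90 = -15441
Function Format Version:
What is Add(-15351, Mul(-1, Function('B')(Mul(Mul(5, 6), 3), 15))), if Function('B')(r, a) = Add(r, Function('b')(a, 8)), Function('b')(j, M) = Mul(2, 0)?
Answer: -15441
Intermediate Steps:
Function('b')(j, M) = 0
Function('B')(r, a) = r (Function('B')(r, a) = Add(r, 0) = r)
Add(-15351, Mul(-1, Function('B')(Mul(Mul(5, 6), 3), 15))) = Add(-15351, Mul(-1, Mul(Mul(5, 6), 3))) = Add(-15351, Mul(-1, Mul(30, 3))) = Add(-15351, Mul(-1, 90)) = Add(-15351, -90) = -15441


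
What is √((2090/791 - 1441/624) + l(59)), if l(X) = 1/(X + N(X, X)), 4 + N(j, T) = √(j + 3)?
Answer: √(294042765471 + 5069385321*√62)/(123396*√(55 + √62)) ≈ 0.59062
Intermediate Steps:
N(j, T) = -4 + √(3 + j) (N(j, T) = -4 + √(j + 3) = -4 + √(3 + j))
l(X) = 1/(-4 + X + √(3 + X)) (l(X) = 1/(X + (-4 + √(3 + X))) = 1/(-4 + X + √(3 + X)))
√((2090/791 - 1441/624) + l(59)) = √((2090/791 - 1441/624) + 1/(-4 + 59 + √(3 + 59))) = √((2090*(1/791) - 1441*1/624) + 1/(-4 + 59 + √62)) = √((2090/791 - 1441/624) + 1/(55 + √62)) = √(164329/493584 + 1/(55 + √62))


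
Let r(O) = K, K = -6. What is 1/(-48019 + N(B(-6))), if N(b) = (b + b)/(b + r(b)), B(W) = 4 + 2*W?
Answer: -7/336125 ≈ -2.0826e-5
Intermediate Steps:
r(O) = -6
N(b) = 2*b/(-6 + b) (N(b) = (b + b)/(b - 6) = (2*b)/(-6 + b) = 2*b/(-6 + b))
1/(-48019 + N(B(-6))) = 1/(-48019 + 2*(4 + 2*(-6))/(-6 + (4 + 2*(-6)))) = 1/(-48019 + 2*(4 - 12)/(-6 + (4 - 12))) = 1/(-48019 + 2*(-8)/(-6 - 8)) = 1/(-48019 + 2*(-8)/(-14)) = 1/(-48019 + 2*(-8)*(-1/14)) = 1/(-48019 + 8/7) = 1/(-336125/7) = -7/336125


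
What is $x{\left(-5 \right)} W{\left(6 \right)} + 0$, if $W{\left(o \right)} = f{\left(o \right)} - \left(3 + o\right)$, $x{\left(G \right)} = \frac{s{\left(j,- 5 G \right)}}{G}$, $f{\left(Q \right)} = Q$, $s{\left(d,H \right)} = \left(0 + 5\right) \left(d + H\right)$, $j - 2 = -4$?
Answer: $69$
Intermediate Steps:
$j = -2$ ($j = 2 - 4 = -2$)
$s{\left(d,H \right)} = 5 H + 5 d$ ($s{\left(d,H \right)} = 5 \left(H + d\right) = 5 H + 5 d$)
$x{\left(G \right)} = \frac{-10 - 25 G}{G}$ ($x{\left(G \right)} = \frac{5 \left(- 5 G\right) + 5 \left(-2\right)}{G} = \frac{- 25 G - 10}{G} = \frac{-10 - 25 G}{G}$)
$W{\left(o \right)} = -3$ ($W{\left(o \right)} = o - \left(3 + o\right) = -3$)
$x{\left(-5 \right)} W{\left(6 \right)} + 0 = \left(-25 - \frac{10}{-5}\right) \left(-3\right) + 0 = \left(-25 - -2\right) \left(-3\right) + 0 = \left(-25 + 2\right) \left(-3\right) + 0 = \left(-23\right) \left(-3\right) + 0 = 69 + 0 = 69$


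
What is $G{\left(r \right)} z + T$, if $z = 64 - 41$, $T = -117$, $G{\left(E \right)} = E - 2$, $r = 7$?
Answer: $-2$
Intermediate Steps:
$G{\left(E \right)} = -2 + E$
$z = 23$
$G{\left(r \right)} z + T = \left(-2 + 7\right) 23 - 117 = 5 \cdot 23 - 117 = 115 - 117 = -2$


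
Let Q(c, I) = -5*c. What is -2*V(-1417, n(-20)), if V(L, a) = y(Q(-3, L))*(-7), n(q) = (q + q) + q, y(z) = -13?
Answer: -182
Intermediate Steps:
n(q) = 3*q (n(q) = 2*q + q = 3*q)
V(L, a) = 91 (V(L, a) = -13*(-7) = 91)
-2*V(-1417, n(-20)) = -2*91 = -182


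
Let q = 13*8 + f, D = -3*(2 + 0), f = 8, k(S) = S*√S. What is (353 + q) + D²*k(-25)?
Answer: 465 - 4500*I ≈ 465.0 - 4500.0*I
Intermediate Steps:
k(S) = S^(3/2)
D = -6 (D = -3*2 = -6)
q = 112 (q = 13*8 + 8 = 104 + 8 = 112)
(353 + q) + D²*k(-25) = (353 + 112) + (-6)²*(-25)^(3/2) = 465 + 36*(-125*I) = 465 - 4500*I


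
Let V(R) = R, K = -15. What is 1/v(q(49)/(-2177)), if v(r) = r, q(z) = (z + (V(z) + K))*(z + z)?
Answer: -311/1162 ≈ -0.26764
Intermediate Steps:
q(z) = 2*z*(-15 + 2*z) (q(z) = (z + (z - 15))*(z + z) = (z + (-15 + z))*(2*z) = (-15 + 2*z)*(2*z) = 2*z*(-15 + 2*z))
1/v(q(49)/(-2177)) = 1/((2*49*(-15 + 2*49))/(-2177)) = 1/((2*49*(-15 + 98))*(-1/2177)) = 1/((2*49*83)*(-1/2177)) = 1/(8134*(-1/2177)) = 1/(-1162/311) = -311/1162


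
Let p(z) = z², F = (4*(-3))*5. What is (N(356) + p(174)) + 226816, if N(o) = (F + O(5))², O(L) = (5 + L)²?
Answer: 258692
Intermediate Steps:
F = -60 (F = -12*5 = -60)
N(o) = 1600 (N(o) = (-60 + (5 + 5)²)² = (-60 + 10²)² = (-60 + 100)² = 40² = 1600)
(N(356) + p(174)) + 226816 = (1600 + 174²) + 226816 = (1600 + 30276) + 226816 = 31876 + 226816 = 258692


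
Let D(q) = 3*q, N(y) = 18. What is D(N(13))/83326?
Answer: 27/41663 ≈ 0.00064806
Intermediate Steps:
D(N(13))/83326 = (3*18)/83326 = 54*(1/83326) = 27/41663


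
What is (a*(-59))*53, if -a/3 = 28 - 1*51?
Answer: -215763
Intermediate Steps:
a = 69 (a = -3*(28 - 1*51) = -3*(28 - 51) = -3*(-23) = 69)
(a*(-59))*53 = (69*(-59))*53 = -4071*53 = -215763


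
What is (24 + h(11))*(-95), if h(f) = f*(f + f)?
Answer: -25270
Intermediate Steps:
h(f) = 2*f² (h(f) = f*(2*f) = 2*f²)
(24 + h(11))*(-95) = (24 + 2*11²)*(-95) = (24 + 2*121)*(-95) = (24 + 242)*(-95) = 266*(-95) = -25270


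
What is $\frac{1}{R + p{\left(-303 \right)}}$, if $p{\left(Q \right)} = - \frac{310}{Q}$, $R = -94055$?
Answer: $- \frac{303}{28498355} \approx -1.0632 \cdot 10^{-5}$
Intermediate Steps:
$\frac{1}{R + p{\left(-303 \right)}} = \frac{1}{-94055 - \frac{310}{-303}} = \frac{1}{-94055 - - \frac{310}{303}} = \frac{1}{-94055 + \frac{310}{303}} = \frac{1}{- \frac{28498355}{303}} = - \frac{303}{28498355}$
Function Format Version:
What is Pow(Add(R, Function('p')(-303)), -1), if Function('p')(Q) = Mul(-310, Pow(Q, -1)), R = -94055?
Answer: Rational(-303, 28498355) ≈ -1.0632e-5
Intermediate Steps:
Pow(Add(R, Function('p')(-303)), -1) = Pow(Add(-94055, Mul(-310, Pow(-303, -1))), -1) = Pow(Add(-94055, Mul(-310, Rational(-1, 303))), -1) = Pow(Add(-94055, Rational(310, 303)), -1) = Pow(Rational(-28498355, 303), -1) = Rational(-303, 28498355)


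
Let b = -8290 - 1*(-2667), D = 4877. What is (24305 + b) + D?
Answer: 23559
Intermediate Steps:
b = -5623 (b = -8290 + 2667 = -5623)
(24305 + b) + D = (24305 - 5623) + 4877 = 18682 + 4877 = 23559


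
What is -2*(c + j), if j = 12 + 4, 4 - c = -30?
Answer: -100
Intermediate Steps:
c = 34 (c = 4 - 1*(-30) = 4 + 30 = 34)
j = 16
-2*(c + j) = -2*(34 + 16) = -2*50 = -100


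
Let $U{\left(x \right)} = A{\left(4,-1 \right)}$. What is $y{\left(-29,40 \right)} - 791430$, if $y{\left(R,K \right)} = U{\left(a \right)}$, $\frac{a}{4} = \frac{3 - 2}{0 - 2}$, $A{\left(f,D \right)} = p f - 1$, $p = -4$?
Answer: $-791447$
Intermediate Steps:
$A{\left(f,D \right)} = -1 - 4 f$ ($A{\left(f,D \right)} = - 4 f - 1 = -1 - 4 f$)
$a = -2$ ($a = 4 \frac{3 - 2}{0 - 2} = 4 \cdot 1 \frac{1}{-2} = 4 \cdot 1 \left(- \frac{1}{2}\right) = 4 \left(- \frac{1}{2}\right) = -2$)
$U{\left(x \right)} = -17$ ($U{\left(x \right)} = -1 - 16 = -17$)
$y{\left(R,K \right)} = -17$
$y{\left(-29,40 \right)} - 791430 = -17 - 791430 = -791447$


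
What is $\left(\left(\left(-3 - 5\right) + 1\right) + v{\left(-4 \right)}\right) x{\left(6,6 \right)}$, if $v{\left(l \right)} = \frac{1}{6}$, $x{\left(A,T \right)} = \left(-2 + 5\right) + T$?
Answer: $- \frac{123}{2} \approx -61.5$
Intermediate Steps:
$x{\left(A,T \right)} = 3 + T$
$v{\left(l \right)} = \frac{1}{6}$
$\left(\left(\left(-3 - 5\right) + 1\right) + v{\left(-4 \right)}\right) x{\left(6,6 \right)} = \left(\left(\left(-3 - 5\right) + 1\right) + \frac{1}{6}\right) \left(3 + 6\right) = \left(\left(-8 + 1\right) + \frac{1}{6}\right) 9 = \left(-7 + \frac{1}{6}\right) 9 = \left(- \frac{41}{6}\right) 9 = - \frac{123}{2}$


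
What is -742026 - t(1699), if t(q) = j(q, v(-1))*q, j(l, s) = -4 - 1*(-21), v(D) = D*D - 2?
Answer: -770909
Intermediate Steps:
v(D) = -2 + D**2 (v(D) = D**2 - 2 = -2 + D**2)
j(l, s) = 17 (j(l, s) = -4 + 21 = 17)
t(q) = 17*q
-742026 - t(1699) = -742026 - 17*1699 = -742026 - 1*28883 = -742026 - 28883 = -770909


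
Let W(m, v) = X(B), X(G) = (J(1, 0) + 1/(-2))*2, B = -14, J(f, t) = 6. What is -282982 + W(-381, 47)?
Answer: -282971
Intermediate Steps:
X(G) = 11 (X(G) = (6 + 1/(-2))*2 = (6 - ½)*2 = (11/2)*2 = 11)
W(m, v) = 11
-282982 + W(-381, 47) = -282982 + 11 = -282971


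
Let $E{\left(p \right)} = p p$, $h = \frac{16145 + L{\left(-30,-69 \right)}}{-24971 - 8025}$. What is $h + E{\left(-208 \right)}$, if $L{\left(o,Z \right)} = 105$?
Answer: $\frac{713761347}{16498} \approx 43264.0$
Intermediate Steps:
$h = - \frac{8125}{16498}$ ($h = \frac{16145 + 105}{-24971 - 8025} = \frac{16250}{-32996} = 16250 \left(- \frac{1}{32996}\right) = - \frac{8125}{16498} \approx -0.49248$)
$E{\left(p \right)} = p^{2}$
$h + E{\left(-208 \right)} = - \frac{8125}{16498} + \left(-208\right)^{2} = - \frac{8125}{16498} + 43264 = \frac{713761347}{16498}$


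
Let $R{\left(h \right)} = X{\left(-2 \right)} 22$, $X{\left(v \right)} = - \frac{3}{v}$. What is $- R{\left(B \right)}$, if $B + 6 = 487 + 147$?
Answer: $-33$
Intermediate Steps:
$B = 628$ ($B = -6 + \left(487 + 147\right) = -6 + 634 = 628$)
$R{\left(h \right)} = 33$ ($R{\left(h \right)} = - \frac{3}{-2} \cdot 22 = \left(-3\right) \left(- \frac{1}{2}\right) 22 = \frac{3}{2} \cdot 22 = 33$)
$- R{\left(B \right)} = \left(-1\right) 33 = -33$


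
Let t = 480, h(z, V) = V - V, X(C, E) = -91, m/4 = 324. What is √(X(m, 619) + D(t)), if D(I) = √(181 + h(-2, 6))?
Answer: √(-91 + √181) ≈ 8.806*I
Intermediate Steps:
m = 1296 (m = 4*324 = 1296)
h(z, V) = 0
D(I) = √181 (D(I) = √(181 + 0) = √181)
√(X(m, 619) + D(t)) = √(-91 + √181)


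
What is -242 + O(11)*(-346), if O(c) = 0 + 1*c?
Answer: -4048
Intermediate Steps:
O(c) = c (O(c) = 0 + c = c)
-242 + O(11)*(-346) = -242 + 11*(-346) = -242 - 3806 = -4048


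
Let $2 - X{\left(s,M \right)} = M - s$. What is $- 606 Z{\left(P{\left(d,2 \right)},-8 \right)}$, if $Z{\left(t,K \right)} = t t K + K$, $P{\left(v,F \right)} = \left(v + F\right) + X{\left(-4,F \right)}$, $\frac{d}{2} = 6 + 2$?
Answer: $955056$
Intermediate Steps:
$d = 16$ ($d = 2 \left(6 + 2\right) = 2 \cdot 8 = 16$)
$X{\left(s,M \right)} = 2 + s - M$ ($X{\left(s,M \right)} = 2 - \left(M - s\right) = 2 + s - M$)
$P{\left(v,F \right)} = -2 + v$ ($P{\left(v,F \right)} = \left(v + F\right) - \left(2 + F\right) = \left(F + v\right) - \left(2 + F\right) = -2 + v$)
$Z{\left(t,K \right)} = K + K t^{2}$ ($Z{\left(t,K \right)} = t^{2} K + K = K t^{2} + K = K + K t^{2}$)
$- 606 Z{\left(P{\left(d,2 \right)},-8 \right)} = - 606 \left(- 8 \left(1 + \left(-2 + 16\right)^{2}\right)\right) = - 606 \left(- 8 \left(1 + 14^{2}\right)\right) = - 606 \left(- 8 \left(1 + 196\right)\right) = - 606 \left(\left(-8\right) 197\right) = \left(-606\right) \left(-1576\right) = 955056$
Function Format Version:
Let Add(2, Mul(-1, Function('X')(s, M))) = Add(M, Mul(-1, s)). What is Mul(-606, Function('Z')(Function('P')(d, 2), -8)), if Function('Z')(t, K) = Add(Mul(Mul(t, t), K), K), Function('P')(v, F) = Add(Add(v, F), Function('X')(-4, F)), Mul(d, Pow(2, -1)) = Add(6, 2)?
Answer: 955056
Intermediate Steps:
d = 16 (d = Mul(2, Add(6, 2)) = Mul(2, 8) = 16)
Function('X')(s, M) = Add(2, s, Mul(-1, M)) (Function('X')(s, M) = Add(2, Mul(-1, Add(M, Mul(-1, s)))) = Add(2, Add(s, Mul(-1, M))) = Add(2, s, Mul(-1, M)))
Function('P')(v, F) = Add(-2, v) (Function('P')(v, F) = Add(Add(v, F), Add(2, -4, Mul(-1, F))) = Add(Add(F, v), Add(-2, Mul(-1, F))) = Add(-2, v))
Function('Z')(t, K) = Add(K, Mul(K, Pow(t, 2))) (Function('Z')(t, K) = Add(Mul(Pow(t, 2), K), K) = Add(Mul(K, Pow(t, 2)), K) = Add(K, Mul(K, Pow(t, 2))))
Mul(-606, Function('Z')(Function('P')(d, 2), -8)) = Mul(-606, Mul(-8, Add(1, Pow(Add(-2, 16), 2)))) = Mul(-606, Mul(-8, Add(1, Pow(14, 2)))) = Mul(-606, Mul(-8, Add(1, 196))) = Mul(-606, Mul(-8, 197)) = Mul(-606, -1576) = 955056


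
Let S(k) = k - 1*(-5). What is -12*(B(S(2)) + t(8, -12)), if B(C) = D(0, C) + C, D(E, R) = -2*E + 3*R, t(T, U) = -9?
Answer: -228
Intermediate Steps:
S(k) = 5 + k (S(k) = k + 5 = 5 + k)
B(C) = 4*C (B(C) = (-2*0 + 3*C) + C = (0 + 3*C) + C = 3*C + C = 4*C)
-12*(B(S(2)) + t(8, -12)) = -12*(4*(5 + 2) - 9) = -12*(4*7 - 9) = -12*(28 - 9) = -12*19 = -228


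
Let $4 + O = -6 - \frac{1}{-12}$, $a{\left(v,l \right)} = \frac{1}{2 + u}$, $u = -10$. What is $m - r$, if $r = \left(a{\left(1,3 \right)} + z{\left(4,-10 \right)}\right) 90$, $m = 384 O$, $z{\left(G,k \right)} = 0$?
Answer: $- \frac{15187}{4} \approx -3796.8$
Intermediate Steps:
$a{\left(v,l \right)} = - \frac{1}{8}$ ($a{\left(v,l \right)} = \frac{1}{2 - 10} = \frac{1}{-8} = - \frac{1}{8}$)
$O = - \frac{119}{12}$ ($O = -4 - \frac{71}{12} = - \frac{119}{12} \approx -9.9167$)
$m = -3808$ ($m = 384 \left(- \frac{119}{12}\right) = -3808$)
$r = - \frac{45}{4}$ ($r = \left(- \frac{1}{8} + 0\right) 90 = \left(- \frac{1}{8}\right) 90 = - \frac{45}{4} \approx -11.25$)
$m - r = -3808 - - \frac{45}{4} = -3808 + \frac{45}{4} = - \frac{15187}{4}$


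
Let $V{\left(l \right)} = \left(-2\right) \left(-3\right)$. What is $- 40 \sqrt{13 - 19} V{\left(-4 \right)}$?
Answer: $- 240 i \sqrt{6} \approx - 587.88 i$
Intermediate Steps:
$V{\left(l \right)} = 6$
$- 40 \sqrt{13 - 19} V{\left(-4 \right)} = - 40 \sqrt{13 - 19} \cdot 6 = - 40 \sqrt{-6} \cdot 6 = - 40 i \sqrt{6} \cdot 6 = - 240 i \sqrt{6}$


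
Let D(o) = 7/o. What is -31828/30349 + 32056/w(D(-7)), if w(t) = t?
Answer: -972899372/30349 ≈ -32057.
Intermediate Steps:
-31828/30349 + 32056/w(D(-7)) = -31828/30349 + 32056/((7/(-7))) = -31828*1/30349 + 32056/((7*(-⅐))) = -31828/30349 + 32056/(-1) = -31828/30349 + 32056*(-1) = -31828/30349 - 32056 = -972899372/30349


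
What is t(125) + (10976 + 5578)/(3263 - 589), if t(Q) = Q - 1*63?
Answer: 91171/1337 ≈ 68.191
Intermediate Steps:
t(Q) = -63 + Q (t(Q) = Q - 63 = -63 + Q)
t(125) + (10976 + 5578)/(3263 - 589) = (-63 + 125) + (10976 + 5578)/(3263 - 589) = 62 + 16554/2674 = 62 + 16554*(1/2674) = 62 + 8277/1337 = 91171/1337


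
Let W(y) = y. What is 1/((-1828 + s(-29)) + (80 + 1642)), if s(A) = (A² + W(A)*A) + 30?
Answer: 1/1606 ≈ 0.00062266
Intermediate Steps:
s(A) = 30 + 2*A² (s(A) = (A² + A*A) + 30 = (A² + A²) + 30 = 2*A² + 30 = 30 + 2*A²)
1/((-1828 + s(-29)) + (80 + 1642)) = 1/((-1828 + (30 + 2*(-29)²)) + (80 + 1642)) = 1/((-1828 + (30 + 2*841)) + 1722) = 1/((-1828 + (30 + 1682)) + 1722) = 1/((-1828 + 1712) + 1722) = 1/(-116 + 1722) = 1/1606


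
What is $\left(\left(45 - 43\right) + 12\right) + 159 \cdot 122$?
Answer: $19412$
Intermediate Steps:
$\left(\left(45 - 43\right) + 12\right) + 159 \cdot 122 = \left(2 + 12\right) + 19398 = 14 + 19398 = 19412$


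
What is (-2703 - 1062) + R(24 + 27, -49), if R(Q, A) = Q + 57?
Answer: -3657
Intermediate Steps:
R(Q, A) = 57 + Q
(-2703 - 1062) + R(24 + 27, -49) = (-2703 - 1062) + (57 + (24 + 27)) = -3765 + (57 + 51) = -3765 + 108 = -3657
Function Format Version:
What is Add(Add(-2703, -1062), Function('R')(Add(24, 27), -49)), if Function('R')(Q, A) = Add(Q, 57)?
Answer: -3657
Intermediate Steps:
Function('R')(Q, A) = Add(57, Q)
Add(Add(-2703, -1062), Function('R')(Add(24, 27), -49)) = Add(Add(-2703, -1062), Add(57, Add(24, 27))) = Add(-3765, Add(57, 51)) = Add(-3765, 108) = -3657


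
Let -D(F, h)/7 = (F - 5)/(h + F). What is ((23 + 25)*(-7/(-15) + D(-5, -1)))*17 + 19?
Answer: -45601/5 ≈ -9120.2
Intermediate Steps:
D(F, h) = -7*(-5 + F)/(F + h) (D(F, h) = -7*(F - 5)/(h + F) = -7*(-5 + F)/(F + h))
((23 + 25)*(-7/(-15) + D(-5, -1)))*17 + 19 = ((23 + 25)*(-7/(-15) + 7*(5 - 1*(-5))/(-5 - 1)))*17 + 19 = (48*(-7*(-1/15) + 7*(5 + 5)/(-6)))*17 + 19 = (48*(7/15 + 7*(-⅙)*10))*17 + 19 = (48*(7/15 - 35/3))*17 + 19 = (48*(-56/5))*17 + 19 = -2688/5*17 + 19 = -45696/5 + 19 = -45601/5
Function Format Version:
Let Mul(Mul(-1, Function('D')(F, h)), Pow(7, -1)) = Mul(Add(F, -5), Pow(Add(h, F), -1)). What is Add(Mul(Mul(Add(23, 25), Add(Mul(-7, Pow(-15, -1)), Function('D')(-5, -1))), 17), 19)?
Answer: Rational(-45601, 5) ≈ -9120.2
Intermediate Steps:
Function('D')(F, h) = Mul(-7, Pow(Add(F, h), -1), Add(-5, F)) (Function('D')(F, h) = Mul(-7, Mul(Add(F, -5), Pow(Add(h, F), -1))) = Mul(-7, Mul(Add(-5, F), Pow(Add(F, h), -1))) = Mul(-7, Mul(Pow(Add(F, h), -1), Add(-5, F))) = Mul(-7, Pow(Add(F, h), -1), Add(-5, F)))
Add(Mul(Mul(Add(23, 25), Add(Mul(-7, Pow(-15, -1)), Function('D')(-5, -1))), 17), 19) = Add(Mul(Mul(Add(23, 25), Add(Mul(-7, Pow(-15, -1)), Mul(7, Pow(Add(-5, -1), -1), Add(5, Mul(-1, -5))))), 17), 19) = Add(Mul(Mul(48, Add(Mul(-7, Rational(-1, 15)), Mul(7, Pow(-6, -1), Add(5, 5)))), 17), 19) = Add(Mul(Mul(48, Add(Rational(7, 15), Mul(7, Rational(-1, 6), 10))), 17), 19) = Add(Mul(Mul(48, Add(Rational(7, 15), Rational(-35, 3))), 17), 19) = Add(Mul(Mul(48, Rational(-56, 5)), 17), 19) = Add(Mul(Rational(-2688, 5), 17), 19) = Add(Rational(-45696, 5), 19) = Rational(-45601, 5)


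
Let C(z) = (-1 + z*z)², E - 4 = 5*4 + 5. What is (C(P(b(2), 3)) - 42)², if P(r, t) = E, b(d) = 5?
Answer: 497812091364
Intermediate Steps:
E = 29 (E = 4 + (5*4 + 5) = 4 + (20 + 5) = 4 + 25 = 29)
P(r, t) = 29
C(z) = (-1 + z²)²
(C(P(b(2), 3)) - 42)² = ((-1 + 29²)² - 42)² = ((-1 + 841)² - 42)² = (840² - 42)² = (705600 - 42)² = 705558² = 497812091364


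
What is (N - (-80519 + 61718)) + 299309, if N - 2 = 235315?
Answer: 553427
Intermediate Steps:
N = 235317 (N = 2 + 235315 = 235317)
(N - (-80519 + 61718)) + 299309 = (235317 - (-80519 + 61718)) + 299309 = (235317 - 1*(-18801)) + 299309 = (235317 + 18801) + 299309 = 254118 + 299309 = 553427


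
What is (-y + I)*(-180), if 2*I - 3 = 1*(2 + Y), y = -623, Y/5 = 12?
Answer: -117990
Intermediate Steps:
Y = 60 (Y = 5*12 = 60)
I = 65/2 (I = 3/2 + (1*(2 + 60))/2 = 3/2 + (1*62)/2 = 3/2 + (1/2)*62 = 3/2 + 31 = 65/2 ≈ 32.500)
(-y + I)*(-180) = (-1*(-623) + 65/2)*(-180) = (623 + 65/2)*(-180) = (1311/2)*(-180) = -117990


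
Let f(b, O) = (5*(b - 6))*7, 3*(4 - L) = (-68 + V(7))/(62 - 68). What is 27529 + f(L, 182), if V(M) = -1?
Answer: 163949/6 ≈ 27325.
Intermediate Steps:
L = 1/6 (L = 4 - (-68 - 1)/(3*(62 - 68)) = 4 - (-23)/(-6) = 4 - (-23)*(-1)/6 = 4 - 1/3*23/2 = 4 - 23/6 = 1/6 ≈ 0.16667)
f(b, O) = -210 + 35*b (f(b, O) = (5*(-6 + b))*7 = (-30 + 5*b)*7 = -210 + 35*b)
27529 + f(L, 182) = 27529 + (-210 + 35*(1/6)) = 27529 + (-210 + 35/6) = 27529 - 1225/6 = 163949/6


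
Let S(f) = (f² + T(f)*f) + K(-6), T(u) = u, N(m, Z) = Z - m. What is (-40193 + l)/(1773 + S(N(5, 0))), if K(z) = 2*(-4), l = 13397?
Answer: -812/55 ≈ -14.764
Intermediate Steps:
K(z) = -8
S(f) = -8 + 2*f² (S(f) = (f² + f*f) - 8 = (f² + f²) - 8 = 2*f² - 8 = -8 + 2*f²)
(-40193 + l)/(1773 + S(N(5, 0))) = (-40193 + 13397)/(1773 + (-8 + 2*(0 - 1*5)²)) = -26796/(1773 + (-8 + 2*(0 - 5)²)) = -26796/(1773 + (-8 + 2*(-5)²)) = -26796/(1773 + (-8 + 2*25)) = -26796/(1773 + (-8 + 50)) = -26796/(1773 + 42) = -26796/1815 = -26796*1/1815 = -812/55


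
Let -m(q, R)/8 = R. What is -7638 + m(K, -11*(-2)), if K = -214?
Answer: -7814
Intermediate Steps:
m(q, R) = -8*R
-7638 + m(K, -11*(-2)) = -7638 - (-88)*(-2) = -7638 - 8*22 = -7638 - 176 = -7814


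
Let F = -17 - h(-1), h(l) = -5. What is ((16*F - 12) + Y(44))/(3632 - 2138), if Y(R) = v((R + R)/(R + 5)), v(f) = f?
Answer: -4954/36603 ≈ -0.13534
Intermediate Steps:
Y(R) = 2*R/(5 + R) (Y(R) = (R + R)/(R + 5) = (2*R)/(5 + R) = 2*R/(5 + R))
F = -12 (F = -17 - 1*(-5) = -17 + 5 = -12)
((16*F - 12) + Y(44))/(3632 - 2138) = ((16*(-12) - 12) + 2*44/(5 + 44))/(3632 - 2138) = ((-192 - 12) + 2*44/49)/1494 = (-204 + 2*44*(1/49))*(1/1494) = (-204 + 88/49)*(1/1494) = -9908/49*1/1494 = -4954/36603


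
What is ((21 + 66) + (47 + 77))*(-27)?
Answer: -5697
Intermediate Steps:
((21 + 66) + (47 + 77))*(-27) = (87 + 124)*(-27) = 211*(-27) = -5697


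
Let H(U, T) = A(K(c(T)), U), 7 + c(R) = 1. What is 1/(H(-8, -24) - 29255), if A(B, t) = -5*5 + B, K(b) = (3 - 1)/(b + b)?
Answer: -6/175681 ≈ -3.4153e-5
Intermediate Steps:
c(R) = -6 (c(R) = -7 + 1 = -6)
K(b) = 1/b (K(b) = 2/((2*b)) = 2*(1/(2*b)) = 1/b)
A(B, t) = -25 + B
H(U, T) = -151/6 (H(U, T) = -25 + 1/(-6) = -25 - ⅙ = -151/6)
1/(H(-8, -24) - 29255) = 1/(-151/6 - 29255) = 1/(-175681/6) = -6/175681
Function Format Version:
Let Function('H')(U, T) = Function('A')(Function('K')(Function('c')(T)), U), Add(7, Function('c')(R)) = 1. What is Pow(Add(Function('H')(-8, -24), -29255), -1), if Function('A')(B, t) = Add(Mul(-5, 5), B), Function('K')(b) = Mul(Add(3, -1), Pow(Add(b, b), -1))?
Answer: Rational(-6, 175681) ≈ -3.4153e-5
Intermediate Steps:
Function('c')(R) = -6 (Function('c')(R) = Add(-7, 1) = -6)
Function('K')(b) = Pow(b, -1) (Function('K')(b) = Mul(2, Pow(Mul(2, b), -1)) = Mul(2, Mul(Rational(1, 2), Pow(b, -1))) = Pow(b, -1))
Function('A')(B, t) = Add(-25, B)
Function('H')(U, T) = Rational(-151, 6) (Function('H')(U, T) = Add(-25, Pow(-6, -1)) = Add(-25, Rational(-1, 6)) = Rational(-151, 6))
Pow(Add(Function('H')(-8, -24), -29255), -1) = Pow(Add(Rational(-151, 6), -29255), -1) = Pow(Rational(-175681, 6), -1) = Rational(-6, 175681)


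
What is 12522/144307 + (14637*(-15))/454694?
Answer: -25989645117/65615527058 ≈ -0.39609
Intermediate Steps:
12522/144307 + (14637*(-15))/454694 = 12522*(1/144307) - 219555*1/454694 = 12522/144307 - 219555/454694 = -25989645117/65615527058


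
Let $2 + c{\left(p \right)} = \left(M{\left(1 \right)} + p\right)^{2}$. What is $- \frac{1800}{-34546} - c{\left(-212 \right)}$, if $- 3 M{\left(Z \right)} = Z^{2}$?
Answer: $- \frac{7008528923}{155457} \approx -45083.0$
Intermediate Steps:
$M{\left(Z \right)} = - \frac{Z^{2}}{3}$
$c{\left(p \right)} = -2 + \left(- \frac{1}{3} + p\right)^{2}$ ($c{\left(p \right)} = -2 + \left(- \frac{1^{2}}{3} + p\right)^{2} = -2 + \left(\left(- \frac{1}{3}\right) 1 + p\right)^{2} = -2 + \left(- \frac{1}{3} + p\right)^{2}$)
$- \frac{1800}{-34546} - c{\left(-212 \right)} = - \frac{1800}{-34546} - \left(-2 + \frac{\left(-1 + 3 \left(-212\right)\right)^{2}}{9}\right) = \left(-1800\right) \left(- \frac{1}{34546}\right) - \left(-2 + \frac{\left(-1 - 636\right)^{2}}{9}\right) = \frac{900}{17273} - \left(-2 + \frac{\left(-637\right)^{2}}{9}\right) = \frac{900}{17273} - \left(-2 + \frac{1}{9} \cdot 405769\right) = \frac{900}{17273} - \left(-2 + \frac{405769}{9}\right) = \frac{900}{17273} - \frac{405751}{9} = - \frac{7008528923}{155457}$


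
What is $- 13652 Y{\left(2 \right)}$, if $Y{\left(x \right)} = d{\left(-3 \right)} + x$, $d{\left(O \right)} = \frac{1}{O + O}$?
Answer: $- \frac{75086}{3} \approx -25029.0$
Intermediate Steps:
$d{\left(O \right)} = \frac{1}{2 O}$
$Y{\left(x \right)} = - \frac{1}{6} + x$ ($Y{\left(x \right)} = \frac{1}{2 \left(-3\right)} + x = \frac{1}{2} \left(- \frac{1}{3}\right) + x = - \frac{1}{6} + x$)
$- 13652 Y{\left(2 \right)} = - 13652 \left(- \frac{1}{6} + 2\right) = \left(-13652\right) \frac{11}{6} = - \frac{75086}{3}$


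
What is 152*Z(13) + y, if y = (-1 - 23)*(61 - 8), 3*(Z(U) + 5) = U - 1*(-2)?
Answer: -1272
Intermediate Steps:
Z(U) = -13/3 + U/3 (Z(U) = -5 + (U - 1*(-2))/3 = -5 + (U + 2)/3 = -5 + (2 + U)/3 = -5 + (⅔ + U/3) = -13/3 + U/3)
y = -1272 (y = -24*53 = -1272)
152*Z(13) + y = 152*(-13/3 + (⅓)*13) - 1272 = 152*(-13/3 + 13/3) - 1272 = 152*0 - 1272 = 0 - 1272 = -1272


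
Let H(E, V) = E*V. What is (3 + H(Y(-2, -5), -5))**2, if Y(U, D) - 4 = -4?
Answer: 9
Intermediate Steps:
Y(U, D) = 0 (Y(U, D) = 4 - 4 = 0)
(3 + H(Y(-2, -5), -5))**2 = (3 + 0*(-5))**2 = (3 + 0)**2 = 3**2 = 9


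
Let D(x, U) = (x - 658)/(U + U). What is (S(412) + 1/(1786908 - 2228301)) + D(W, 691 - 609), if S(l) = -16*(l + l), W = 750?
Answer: -238582185794/18097113 ≈ -13183.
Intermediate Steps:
D(x, U) = (-658 + x)/(2*U) (D(x, U) = (-658 + x)/((2*U)) = (-658 + x)*(1/(2*U)) = (-658 + x)/(2*U))
S(l) = -32*l
(S(412) + 1/(1786908 - 2228301)) + D(W, 691 - 609) = (-32*412 + 1/(1786908 - 2228301)) + (-658 + 750)/(2*(691 - 609)) = (-13184 + 1/(-441393)) + (½)*92/82 = (-13184 - 1/441393) + (½)*(1/82)*92 = -5819325313/441393 + 23/41 = -238582185794/18097113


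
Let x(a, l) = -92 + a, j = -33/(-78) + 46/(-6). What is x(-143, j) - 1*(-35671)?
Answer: 35436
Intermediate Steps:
j = -565/78 (j = -33*(-1/78) + 46*(-1/6) = 11/26 - 23/3 = -565/78 ≈ -7.2436)
x(-143, j) - 1*(-35671) = (-92 - 143) - 1*(-35671) = -235 + 35671 = 35436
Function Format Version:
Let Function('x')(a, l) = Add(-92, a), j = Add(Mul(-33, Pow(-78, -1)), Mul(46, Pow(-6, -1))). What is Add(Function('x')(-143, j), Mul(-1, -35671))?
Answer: 35436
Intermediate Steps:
j = Rational(-565, 78) (j = Add(Mul(-33, Rational(-1, 78)), Mul(46, Rational(-1, 6))) = Add(Rational(11, 26), Rational(-23, 3)) = Rational(-565, 78) ≈ -7.2436)
Add(Function('x')(-143, j), Mul(-1, -35671)) = Add(Add(-92, -143), Mul(-1, -35671)) = Add(-235, 35671) = 35436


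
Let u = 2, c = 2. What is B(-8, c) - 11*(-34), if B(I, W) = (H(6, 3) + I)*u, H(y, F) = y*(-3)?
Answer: 322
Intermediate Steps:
H(y, F) = -3*y
B(I, W) = -36 + 2*I (B(I, W) = (-3*6 + I)*2 = (-18 + I)*2 = -36 + 2*I)
B(-8, c) - 11*(-34) = (-36 + 2*(-8)) - 11*(-34) = (-36 - 16) + 374 = -52 + 374 = 322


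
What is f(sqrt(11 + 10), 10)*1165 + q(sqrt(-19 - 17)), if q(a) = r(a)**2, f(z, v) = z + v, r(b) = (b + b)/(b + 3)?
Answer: 11650 + 1165*sqrt(21) - 16*(1 - 2*I)**2/25 ≈ 16991.0 + 2.56*I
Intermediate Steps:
r(b) = 2*b/(3 + b) (r(b) = (2*b)/(3 + b) = 2*b/(3 + b))
f(z, v) = v + z
q(a) = 4*a**2/(3 + a)**2 (q(a) = (2*a/(3 + a))**2 = 4*a**2/(3 + a)**2)
f(sqrt(11 + 10), 10)*1165 + q(sqrt(-19 - 17)) = (10 + sqrt(11 + 10))*1165 + 4*(sqrt(-19 - 17))**2/(3 + sqrt(-19 - 17))**2 = (10 + sqrt(21))*1165 + 4*(sqrt(-36))**2/(3 + sqrt(-36))**2 = (11650 + 1165*sqrt(21)) + 4*(6*I)**2/(3 + 6*I)**2 = (11650 + 1165*sqrt(21)) + 4*(-36)/(3 + 6*I)**2 = (11650 + 1165*sqrt(21)) - 144/(3 + 6*I)**2 = 11650 - 144/(3 + 6*I)**2 + 1165*sqrt(21)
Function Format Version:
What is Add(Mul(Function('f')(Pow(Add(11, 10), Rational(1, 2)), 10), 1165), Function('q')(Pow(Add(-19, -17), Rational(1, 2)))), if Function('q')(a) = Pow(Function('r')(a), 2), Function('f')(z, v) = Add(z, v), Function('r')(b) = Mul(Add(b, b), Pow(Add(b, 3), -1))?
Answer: Add(11650, Mul(1165, Pow(21, Rational(1, 2))), Mul(Rational(-16, 25), Pow(Add(1, Mul(-2, I)), 2))) ≈ Add(16991., Mul(2.5600, I))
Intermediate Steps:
Function('r')(b) = Mul(2, b, Pow(Add(3, b), -1)) (Function('r')(b) = Mul(Mul(2, b), Pow(Add(3, b), -1)) = Mul(2, b, Pow(Add(3, b), -1)))
Function('f')(z, v) = Add(v, z)
Function('q')(a) = Mul(4, Pow(a, 2), Pow(Add(3, a), -2)) (Function('q')(a) = Pow(Mul(2, a, Pow(Add(3, a), -1)), 2) = Mul(4, Pow(a, 2), Pow(Add(3, a), -2)))
Add(Mul(Function('f')(Pow(Add(11, 10), Rational(1, 2)), 10), 1165), Function('q')(Pow(Add(-19, -17), Rational(1, 2)))) = Add(Mul(Add(10, Pow(Add(11, 10), Rational(1, 2))), 1165), Mul(4, Pow(Pow(Add(-19, -17), Rational(1, 2)), 2), Pow(Add(3, Pow(Add(-19, -17), Rational(1, 2))), -2))) = Add(Mul(Add(10, Pow(21, Rational(1, 2))), 1165), Mul(4, Pow(Pow(-36, Rational(1, 2)), 2), Pow(Add(3, Pow(-36, Rational(1, 2))), -2))) = Add(Add(11650, Mul(1165, Pow(21, Rational(1, 2)))), Mul(4, Pow(Mul(6, I), 2), Pow(Add(3, Mul(6, I)), -2))) = Add(Add(11650, Mul(1165, Pow(21, Rational(1, 2)))), Mul(4, -36, Pow(Add(3, Mul(6, I)), -2))) = Add(Add(11650, Mul(1165, Pow(21, Rational(1, 2)))), Mul(-144, Pow(Add(3, Mul(6, I)), -2))) = Add(11650, Mul(-144, Pow(Add(3, Mul(6, I)), -2)), Mul(1165, Pow(21, Rational(1, 2))))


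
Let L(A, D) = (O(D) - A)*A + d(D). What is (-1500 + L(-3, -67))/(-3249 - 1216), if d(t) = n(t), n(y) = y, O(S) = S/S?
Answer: 1579/4465 ≈ 0.35364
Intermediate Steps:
O(S) = 1
d(t) = t
L(A, D) = D + A*(1 - A) (L(A, D) = (1 - A)*A + D = A*(1 - A) + D = D + A*(1 - A))
(-1500 + L(-3, -67))/(-3249 - 1216) = (-1500 + (-3 - 67 - 1*(-3)²))/(-3249 - 1216) = (-1500 + (-3 - 67 - 1*9))/(-4465) = (-1500 + (-3 - 67 - 9))*(-1/4465) = (-1500 - 79)*(-1/4465) = -1579*(-1/4465) = 1579/4465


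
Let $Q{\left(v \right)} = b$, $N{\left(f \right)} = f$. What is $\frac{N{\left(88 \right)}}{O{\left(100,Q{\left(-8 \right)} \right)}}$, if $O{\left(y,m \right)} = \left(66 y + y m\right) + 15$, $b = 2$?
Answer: $\frac{88}{6815} \approx 0.012913$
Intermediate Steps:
$Q{\left(v \right)} = 2$
$O{\left(y,m \right)} = 15 + 66 y + m y$ ($O{\left(y,m \right)} = \left(66 y + m y\right) + 15 = 15 + 66 y + m y$)
$\frac{N{\left(88 \right)}}{O{\left(100,Q{\left(-8 \right)} \right)}} = \frac{88}{15 + 66 \cdot 100 + 2 \cdot 100} = \frac{88}{15 + 6600 + 200} = \frac{88}{6815}$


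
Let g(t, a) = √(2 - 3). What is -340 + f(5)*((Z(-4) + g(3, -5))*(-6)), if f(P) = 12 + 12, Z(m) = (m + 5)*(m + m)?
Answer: 812 - 144*I ≈ 812.0 - 144.0*I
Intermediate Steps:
Z(m) = 2*m*(5 + m) (Z(m) = (5 + m)*(2*m) = 2*m*(5 + m))
f(P) = 24
g(t, a) = I (g(t, a) = √(-1) = I)
-340 + f(5)*((Z(-4) + g(3, -5))*(-6)) = -340 + 24*((2*(-4)*(5 - 4) + I)*(-6)) = -340 + 24*((2*(-4)*1 + I)*(-6)) = -340 + 24*((-8 + I)*(-6)) = -340 + 24*(48 - 6*I) = -340 + (1152 - 144*I) = 812 - 144*I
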